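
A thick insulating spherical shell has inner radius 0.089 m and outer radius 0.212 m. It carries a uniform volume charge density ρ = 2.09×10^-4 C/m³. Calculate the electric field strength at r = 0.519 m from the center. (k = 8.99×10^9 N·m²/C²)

|E| = 2.58e5 N/C

By spherical symmetry E is radial; choose a Gaussian sphere of radius r = 0.519 m (r > 0.212 m, enclosing the whole shell).
Q_enc = ρ·(4π/3)(b³ − a³) = (2.09×10^-4)·(4π/3)·((0.212)³ − (0.089)³) = 7.724×10^-6 C.
Applying ∮E·dA = Q_enc/ε₀ with Φ = E(4πr²):
E = k|Q_enc|/r² = (8.99×10^9)(7.724e-6)/(0.519)² = 2.58×10^5 N/C.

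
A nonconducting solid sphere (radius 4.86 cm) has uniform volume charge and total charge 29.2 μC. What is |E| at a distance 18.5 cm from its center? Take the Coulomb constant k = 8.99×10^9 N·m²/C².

Use a concentric Gaussian sphere at r = 18.5 cm (r > R, so the entire charge is enclosed).
Q_enc = 29.2 μC = 2.92e-5 C.
By Gauss's law, ∮E·dA = E·4πr² = Q_enc/ε₀.
E = k|Q_enc|/r² = (8.99×10^9)(2.92×10^-5)/(0.185)² = 7.67×10^6 N/C.

7.67×10^6 N/C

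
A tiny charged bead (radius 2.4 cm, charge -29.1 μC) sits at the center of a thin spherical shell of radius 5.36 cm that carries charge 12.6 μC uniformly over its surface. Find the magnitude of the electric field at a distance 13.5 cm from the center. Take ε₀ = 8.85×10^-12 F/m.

E = 8.14×10^6 V/m

By spherical symmetry E is radial; choose a Gaussian sphere of radius r = 13.5 cm (r > 5.36 cm, enclosing both).
Q_enc = (-29.1 μC) + (12.6 μC) = -1.65×10^-5 C.
Gauss's law: E·4πr² = Q_enc/ε₀.
E = |Q_enc|/(4πε₀r²) = (1.65e-5)/(4π·8.85×10^-12·(0.135)²) = 8.14×10^6 N/C.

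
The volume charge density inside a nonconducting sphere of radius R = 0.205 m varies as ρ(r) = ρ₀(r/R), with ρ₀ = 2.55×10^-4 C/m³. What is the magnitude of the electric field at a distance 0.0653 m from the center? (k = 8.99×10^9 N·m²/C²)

1.50×10^5 V/m

Use a concentric Gaussian sphere at r = 0.0653 m (r < R).
Q_enc = ∫₀^r ρ(r')·4πr'² dr' = (4πρ₀/R) ∫₀^r r'^3 dr' = 4πρ₀ r^4/(4·R) = 7.105×10^-8 C.
Gauss's law: E·4πr² = Q_enc/ε₀.
E = k|Q_enc|/r² = (8.99×10^9)(7.105×10^-8)/(0.0653)² = 1.50e5 N/C.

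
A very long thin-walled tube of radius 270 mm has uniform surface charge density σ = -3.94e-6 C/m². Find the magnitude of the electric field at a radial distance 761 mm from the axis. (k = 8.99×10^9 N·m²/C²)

E = 1.58×10^5 V/m

Coaxial Gaussian cylinder, radius r = 761 mm, length L (r > 270 mm).
The whole shell is enclosed: λ_enc = σ·2πR = (-3.94×10^-6)·2π·(0.27) = -6.684e-6 C/m.
Gauss's law: E·2πrL = λ_enc L/ε₀.
E = 2k|λ_enc|/r = 2(8.99×10^9)(6.684e-6)/(0.761) = 1.58×10^5 N/C.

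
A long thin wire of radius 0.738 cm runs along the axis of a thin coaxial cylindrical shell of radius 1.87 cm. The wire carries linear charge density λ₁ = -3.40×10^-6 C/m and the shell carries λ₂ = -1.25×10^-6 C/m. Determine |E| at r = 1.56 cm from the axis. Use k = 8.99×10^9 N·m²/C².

3.92×10^6 V/m

By cylindrical symmetry E is radial; use a coaxial Gaussian cylinder of radius 1.56 cm and length L (between the conductors, 0.738 cm < r < 1.87 cm).
The shell at 1.87 cm lies outside the Gaussian surface, so λ_enc = λ₁ = -3.40×10^-6 C/m.
Since E is radial and uniform over the curved surface, Φ = E·2πrL = Q_enc/ε₀ = λ_enc L/ε₀.
E = 2k|λ_enc|/r = 2(8.99×10^9)(3.40e-6)/(0.0156) = 3.92e6 N/C.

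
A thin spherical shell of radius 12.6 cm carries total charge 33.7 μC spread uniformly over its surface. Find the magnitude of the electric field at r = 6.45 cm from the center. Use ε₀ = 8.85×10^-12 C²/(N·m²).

By spherical symmetry E is radial; choose a Gaussian sphere of radius r = 6.45 cm (inside the shell, r < 12.6 cm).
All the charge is outside the Gaussian surface: Q_enc = 0, hence E = 0 everywhere inside the shell.

E = 0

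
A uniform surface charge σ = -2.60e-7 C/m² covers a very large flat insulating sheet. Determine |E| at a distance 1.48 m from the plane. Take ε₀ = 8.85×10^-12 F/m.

E ≈ 1.47e4 V/m

By planar symmetry E is perpendicular to the sheet and uniform; use a Gaussian pillbox with flat faces of area A on each side of the sheet.
Flux Φ = 2EA and Q_enc = σA, so 2EA = σA/ε₀ ⇒ E = |σ|/(2ε₀), independent of distance.
E = |σ|/(2ε₀) = (2.60×10^-7)/(2·8.85×10^-12) = 1.47×10^4 N/C.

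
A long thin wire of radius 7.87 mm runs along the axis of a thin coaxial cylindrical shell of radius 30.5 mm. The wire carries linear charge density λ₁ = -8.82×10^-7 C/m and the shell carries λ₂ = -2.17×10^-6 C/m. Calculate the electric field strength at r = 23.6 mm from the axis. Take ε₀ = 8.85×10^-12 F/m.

By cylindrical symmetry E is radial; use a coaxial Gaussian cylinder of radius 23.6 mm and length L (between the conductors, 7.87 mm < r < 30.5 mm).
The shell at 30.5 mm lies outside the Gaussian surface, so λ_enc = λ₁ = -8.82×10^-7 C/m.
By Gauss's law (flux through the curved wall only), E·2πrL = λ_enc L/ε₀.
E = |λ_enc|/(2πε₀r) = (8.82×10^-7)/(2π·8.85×10^-12·0.0236) = 6.72e5 N/C.

|E| ≈ 6.72e5 N/C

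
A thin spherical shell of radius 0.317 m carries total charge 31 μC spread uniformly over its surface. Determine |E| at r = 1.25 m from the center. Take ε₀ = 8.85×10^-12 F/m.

1.78e5 N/C

Use a concentric Gaussian sphere at r = 1.25 m (r > 0.317 m).
The entire shell is enclosed: Q_enc = 3.10×10^-5 C.
Applying ∮E·dA = Q_enc/ε₀ with Φ = E(4πr²):
E = |Q_enc|/(4πε₀r²) = (3.10×10^-5)/(4π·8.85×10^-12·(1.25)²) = 1.78×10^5 N/C.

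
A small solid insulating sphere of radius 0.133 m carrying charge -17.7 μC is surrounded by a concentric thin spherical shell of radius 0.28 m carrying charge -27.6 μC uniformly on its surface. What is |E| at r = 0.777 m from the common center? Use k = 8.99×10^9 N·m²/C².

By spherical symmetry E is radial; choose a Gaussian sphere of radius r = 0.777 m (r > 0.28 m, enclosing both).
Q_enc = (-17.7 μC) + (-27.6 μC) = -4.53×10^-5 C.
Applying ∮E·dA = Q_enc/ε₀ with Φ = E(4πr²):
E = k|Q_enc|/r² = (8.99×10^9)(4.53e-5)/(0.777)² = 6.75e5 N/C.

|E| ≈ 6.75×10^5 N/C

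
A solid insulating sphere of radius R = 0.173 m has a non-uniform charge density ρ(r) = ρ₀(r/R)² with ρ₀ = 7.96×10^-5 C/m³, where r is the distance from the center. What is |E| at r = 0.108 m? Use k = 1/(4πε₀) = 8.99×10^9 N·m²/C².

7.57×10^4 N/C

By spherical symmetry E is radial; choose a Gaussian sphere of radius r = 0.108 m (r < R).
Integrate the density: Q_enc = 4π ∫₀^r ρ₀(r'/R)^2 r'² dr' = 4πρ₀ r^5/(5·R²) = 9.822e-8 C.
Applying ∮E·dA = Q_enc/ε₀ with Φ = E(4πr²):
E = k|Q_enc|/r² = (8.99×10^9)(9.822e-8)/(0.108)² = 7.57e4 N/C.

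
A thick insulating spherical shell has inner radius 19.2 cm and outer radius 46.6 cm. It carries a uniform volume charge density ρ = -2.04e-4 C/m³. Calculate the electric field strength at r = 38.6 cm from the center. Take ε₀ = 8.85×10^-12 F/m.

E ≈ 2.60×10^6 N/C

Symmetry ⇒ E = E(r) r̂. Gaussian sphere of radius r = 38.6 cm (within the shell material, 19.2 cm < r < 46.6 cm).
Enclosed charge is the volume from a to r: Q_enc = (4π/3)ρ(r³ − a³) = -4.31×10^-5 C.
Since E is radial and uniform over the Gaussian sphere, Φ = E·4πr² = Q_enc/ε₀.
E = |Q_enc|/(4πε₀r²) = (4.31×10^-5)/(4π·8.85×10^-12·(0.386)²) = 2.60×10^6 N/C.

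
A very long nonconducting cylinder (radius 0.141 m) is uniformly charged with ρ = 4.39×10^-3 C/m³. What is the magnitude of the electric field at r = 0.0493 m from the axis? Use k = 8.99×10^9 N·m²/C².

|E| = 1.22×10^7 N/C

Take a coaxial cylindrical Gaussian surface of radius r = 0.0493 m and length L (r < R).
Charge inside radius r per length L is ρ·πr²·L, so λ_enc = ρπr² = 3.352e-5 C/m.
Gauss's law: E·2πrL = λ_enc L/ε₀.
E = 2k|λ_enc|/r = 2(8.99×10^9)(3.352×10^-5)/(0.0493) = 1.22×10^7 N/C.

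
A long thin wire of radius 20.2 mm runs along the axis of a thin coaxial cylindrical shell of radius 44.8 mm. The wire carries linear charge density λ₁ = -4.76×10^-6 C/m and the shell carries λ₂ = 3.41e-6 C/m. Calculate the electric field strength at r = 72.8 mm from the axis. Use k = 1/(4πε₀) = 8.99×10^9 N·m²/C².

|E| ≈ 3.33×10^5 V/m

Choose a coaxial cylinder of radius r = 72.8 mm (arbitrary length L) as the Gaussian surface (r > 44.8 mm, enclosing both).
λ_enc = λ₁ + λ₂ = (-4.76e-6) + (3.41e-6) = -1.35×10^-6 C/m.
Applying ∮E·dA = Q_enc/ε₀ with the end caps contributing no flux:
E = 2k|λ_enc|/r = 2(8.99×10^9)(1.35×10^-6)/(0.0728) = 3.33e5 N/C.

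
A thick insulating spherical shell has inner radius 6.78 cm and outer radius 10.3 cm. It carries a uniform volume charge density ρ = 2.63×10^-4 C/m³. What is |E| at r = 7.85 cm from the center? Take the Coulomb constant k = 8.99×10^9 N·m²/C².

|E| ≈ 2.77e5 V/m

Take a concentric spherical Gaussian surface of radius r = 7.85 cm (within the shell material, 6.78 cm < r < 10.3 cm).
Only the shell between 6.78 cm and r is enclosed: Q_enc = ρ·(4π/3)(r³ − a³) = (2.63×10^-4)·(4π/3)·((0.0785)³ − (0.0678)³) = 1.896e-7 C.
By Gauss's law, ∮E·dA = E·4πr² = Q_enc/ε₀.
E = k|Q_enc|/r² = (8.99×10^9)(1.896×10^-7)/(0.0785)² = 2.77×10^5 N/C.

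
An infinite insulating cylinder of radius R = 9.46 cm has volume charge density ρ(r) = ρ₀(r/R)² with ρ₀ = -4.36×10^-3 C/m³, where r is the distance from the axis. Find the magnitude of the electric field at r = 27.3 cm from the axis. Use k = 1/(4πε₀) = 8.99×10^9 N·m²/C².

By cylindrical symmetry E is radial; use a coaxial Gaussian cylinder of radius 27.3 cm and length L (r > R, full charge per length enclosed).
λ_enc = 2π ∫₀^R ρ₀(r'/R)^2 r' dr' = 2πρ₀R²/4 = -6.129e-5 C/m.
By Gauss's law (flux through the curved wall only), E·2πrL = λ_enc L/ε₀.
E = 2k|λ_enc|/r = 2(8.99×10^9)(6.129×10^-5)/(0.273) = 4.04×10^6 N/C.

E ≈ 4.04×10^6 V/m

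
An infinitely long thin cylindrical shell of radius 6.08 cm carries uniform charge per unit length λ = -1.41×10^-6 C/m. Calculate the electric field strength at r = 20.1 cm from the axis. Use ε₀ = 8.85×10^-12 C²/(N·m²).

|E| ≈ 1.26×10^5 N/C

Coaxial Gaussian cylinder, radius r = 20.1 cm, length L (r > 6.08 cm).
The full line charge is enclosed: λ_enc = -1.41×10^-6 C/m.
Applying ∮E·dA = Q_enc/ε₀ with the end caps contributing no flux:
E = |λ_enc|/(2πε₀r) = (1.41×10^-6)/(2π·8.85×10^-12·0.201) = 1.26×10^5 N/C.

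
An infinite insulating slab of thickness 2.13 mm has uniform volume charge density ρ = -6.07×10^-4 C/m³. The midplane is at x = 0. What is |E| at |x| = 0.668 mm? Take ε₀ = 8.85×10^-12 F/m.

By symmetry E is perpendicular to the slab. A Gaussian pillbox from −0.668 mm to +0.668 mm (face area A) lies entirely within the slab.
Q_enc = ρ·(2x)·A and flux = 2EA, so 2EA = 2ρxA/ε₀ ⇒ E = |ρ|x/ε₀.
E = (6.07e-4)(0.000668)/(8.85×10^-12) = 4.58×10^4 N/C.

|E| ≈ 4.58×10^4 N/C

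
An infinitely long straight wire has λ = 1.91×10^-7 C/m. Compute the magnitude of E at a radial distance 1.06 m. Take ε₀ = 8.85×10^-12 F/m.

|E| = 3.24e3 V/m

Coaxial Gaussian cylinder, radius r = 1.06 m, length L.
Q_enc = λL, so λ_enc = 1.91×10^-7 C/m.
Applying ∮E·dA = Q_enc/ε₀ with the end caps contributing no flux:
E = |λ_enc|/(2πε₀r) = (1.91×10^-7)/(2π·8.85×10^-12·1.06) = 3.24×10^3 N/C.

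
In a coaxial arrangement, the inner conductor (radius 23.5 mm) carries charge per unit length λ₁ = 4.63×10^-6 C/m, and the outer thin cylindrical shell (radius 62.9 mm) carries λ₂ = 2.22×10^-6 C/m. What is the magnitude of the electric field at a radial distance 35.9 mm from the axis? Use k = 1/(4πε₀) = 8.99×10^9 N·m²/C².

E = 2.32e6 N/C

By cylindrical symmetry E is radial; use a coaxial Gaussian cylinder of radius 35.9 mm and length L (between the conductors, 23.5 mm < r < 62.9 mm).
Only the inner wire is enclosed; the outer shell contributes nothing inside itself. λ_enc = λ₁ = 4.63×10^-6 C/m.
By Gauss's law (flux through the curved wall only), E·2πrL = λ_enc L/ε₀.
E = 2k|λ_enc|/r = 2(8.99×10^9)(4.63×10^-6)/(0.0359) = 2.32×10^6 N/C.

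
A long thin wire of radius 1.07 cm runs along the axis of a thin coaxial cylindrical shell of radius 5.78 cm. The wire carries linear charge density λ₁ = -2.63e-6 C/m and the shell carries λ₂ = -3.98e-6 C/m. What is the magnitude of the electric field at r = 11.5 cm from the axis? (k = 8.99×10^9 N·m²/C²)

By cylindrical symmetry E is radial; use a coaxial Gaussian cylinder of radius 11.5 cm and length L (r > 5.78 cm, enclosing both).
λ_enc = λ₁ + λ₂ = (-2.63×10^-6) + (-3.98×10^-6) = -6.61×10^-6 C/m.
Since E is radial and uniform over the curved surface, Φ = E·2πrL = Q_enc/ε₀ = λ_enc L/ε₀.
E = 2k|λ_enc|/r = 2(8.99×10^9)(6.61e-6)/(0.115) = 1.03e6 N/C.

E ≈ 1.03×10^6 N/C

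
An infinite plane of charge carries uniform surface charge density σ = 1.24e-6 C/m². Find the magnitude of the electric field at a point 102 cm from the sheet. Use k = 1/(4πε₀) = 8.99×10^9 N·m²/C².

|E| ≈ 7.00×10^4 N/C

Choose a cylindrical pillbox piercing the sheet, end faces (area A) parallel to it.
Flux Φ = 2EA and Q_enc = σA, so 2EA = σA/ε₀ ⇒ E = |σ|/(2ε₀), independent of distance.
E = 2πk|σ| = 2π(8.99×10^9)(1.24×10^-6) = 7.00e4 N/C.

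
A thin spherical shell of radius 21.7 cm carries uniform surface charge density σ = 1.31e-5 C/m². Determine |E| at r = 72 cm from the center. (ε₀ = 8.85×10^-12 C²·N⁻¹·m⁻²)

Take a concentric spherical Gaussian surface of radius r = 72 cm (r > 21.7 cm).
The entire shell is enclosed: Q_enc = σ·4πR² = (1.31×10^-5)·4π·(0.217)² = 7.752e-6 C.
By Gauss's law, ∮E·dA = E·4πr² = Q_enc/ε₀.
E = |Q_enc|/(4πε₀r²) = (7.752e-6)/(4π·8.85×10^-12·(0.72)²) = 1.34×10^5 N/C.

E ≈ 1.34×10^5 V/m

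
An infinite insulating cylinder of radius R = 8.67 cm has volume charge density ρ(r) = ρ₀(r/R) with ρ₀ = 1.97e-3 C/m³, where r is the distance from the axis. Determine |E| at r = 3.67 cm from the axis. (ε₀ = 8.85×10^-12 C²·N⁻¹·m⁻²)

Coaxial Gaussian cylinder, radius r = 3.67 cm, length L (r < R).
Integrating ρ over the cross-section to radius r: λ_enc = (2πρ₀/R) ∫₀^r r'^2 dr' = 2πρ₀ r^3/(3·R) = 2.352×10^-6 C/m.
By Gauss's law (flux through the curved wall only), E·2πrL = λ_enc L/ε₀.
E = |λ_enc|/(2πε₀r) = (2.352×10^-6)/(2π·8.85×10^-12·0.0367) = 1.15×10^6 N/C.

|E| ≈ 1.15×10^6 N/C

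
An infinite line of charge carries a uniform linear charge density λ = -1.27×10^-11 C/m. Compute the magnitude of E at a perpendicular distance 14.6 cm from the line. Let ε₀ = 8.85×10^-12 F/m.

Coaxial Gaussian cylinder, radius r = 14.6 cm, length L.
Q_enc = λL, so λ_enc = -1.27×10^-11 C/m.
By Gauss's law (flux through the curved wall only), E·2πrL = λ_enc L/ε₀.
E = |λ_enc|/(2πε₀r) = (1.27×10^-11)/(2π·8.85×10^-12·0.146) = 1.56 N/C.

|E| = 1.56 N/C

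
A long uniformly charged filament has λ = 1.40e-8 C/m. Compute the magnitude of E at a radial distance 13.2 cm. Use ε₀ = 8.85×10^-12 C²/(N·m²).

|E| = 1.91×10^3 V/m

Take a coaxial cylindrical Gaussian surface of radius r = 13.2 cm and length L.
Q_enc = λL, so λ_enc = 1.40×10^-8 C/m.
Since E is radial and uniform over the curved surface, Φ = E·2πrL = Q_enc/ε₀ = λ_enc L/ε₀.
E = |λ_enc|/(2πε₀r) = (1.40e-8)/(2π·8.85×10^-12·0.132) = 1.91×10^3 N/C.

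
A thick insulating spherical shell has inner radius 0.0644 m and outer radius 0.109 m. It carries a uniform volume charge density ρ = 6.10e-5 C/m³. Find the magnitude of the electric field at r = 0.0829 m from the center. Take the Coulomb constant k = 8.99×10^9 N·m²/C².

|E| ≈ 1.01×10^5 N/C

Symmetry ⇒ E = E(r) r̂. Gaussian sphere of radius r = 0.0829 m (within the shell material, 0.0644 m < r < 0.109 m).
Enclosed charge is the volume from a to r: Q_enc = (4π/3)ρ(r³ − a³) = 7.733×10^-8 C.
Applying ∮E·dA = Q_enc/ε₀ with Φ = E(4πr²):
E = k|Q_enc|/r² = (8.99×10^9)(7.733×10^-8)/(0.0829)² = 1.01×10^5 N/C.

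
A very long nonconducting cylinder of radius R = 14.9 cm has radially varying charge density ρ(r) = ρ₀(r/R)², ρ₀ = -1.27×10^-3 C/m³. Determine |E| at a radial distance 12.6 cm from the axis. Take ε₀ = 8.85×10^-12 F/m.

3.23e6 V/m

Coaxial Gaussian cylinder, radius r = 12.6 cm, length L (r < R).
λ_enc = ∫₀^r ρ(r')·2πr' dr' = (2πρ₀/R²)·r^4/4 = -2.265e-5 C/m.
Applying ∮E·dA = Q_enc/ε₀ with the end caps contributing no flux:
E = |λ_enc|/(2πε₀r) = (2.265×10^-5)/(2π·8.85×10^-12·0.126) = 3.23×10^6 N/C.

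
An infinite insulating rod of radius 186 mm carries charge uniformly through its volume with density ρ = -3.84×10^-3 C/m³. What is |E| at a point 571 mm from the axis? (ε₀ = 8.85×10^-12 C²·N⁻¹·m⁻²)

Choose a coaxial cylinder of radius r = 571 mm (arbitrary length L) as the Gaussian surface (r > 186 mm, full cross-section enclosed).
λ_enc = ρ·πR² = (-3.84×10^-3)π(0.186)² = -4.174e-4 C/m.
By Gauss's law (flux through the curved wall only), E·2πrL = λ_enc L/ε₀.
E = |λ_enc|/(2πε₀r) = (4.174×10^-4)/(2π·8.85×10^-12·0.571) = 1.31e7 N/C.

|E| ≈ 1.31e7 V/m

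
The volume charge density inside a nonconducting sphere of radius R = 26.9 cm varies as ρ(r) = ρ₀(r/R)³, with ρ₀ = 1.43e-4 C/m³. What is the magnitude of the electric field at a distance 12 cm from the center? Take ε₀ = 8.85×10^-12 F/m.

|E| = 2.87×10^4 N/C

Take a concentric spherical Gaussian surface of radius r = 12 cm (r < R).
Integrate the density: Q_enc = 4π ∫₀^r ρ₀(r'/R)^3 r'² dr' = 4πρ₀ r^6/(6·R³) = 4.594e-8 C.
Since E is radial and uniform over the Gaussian sphere, Φ = E·4πr² = Q_enc/ε₀.
E = |Q_enc|/(4πε₀r²) = (4.594×10^-8)/(4π·8.85×10^-12·(0.12)²) = 2.87×10^4 N/C.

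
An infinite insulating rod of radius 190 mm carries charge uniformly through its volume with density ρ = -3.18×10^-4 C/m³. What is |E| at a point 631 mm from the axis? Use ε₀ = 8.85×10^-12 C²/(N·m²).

Take a coaxial cylindrical Gaussian surface of radius r = 631 mm and length L (r > 190 mm, full cross-section enclosed).
λ_enc = ρ·πR² = (-3.18e-4)π(0.19)² = -3.606e-5 C/m.
Since E is radial and uniform over the curved surface, Φ = E·2πrL = Q_enc/ε₀ = λ_enc L/ε₀.
E = |λ_enc|/(2πε₀r) = (3.606×10^-5)/(2π·8.85×10^-12·0.631) = 1.03e6 N/C.

E = 1.03×10^6 N/C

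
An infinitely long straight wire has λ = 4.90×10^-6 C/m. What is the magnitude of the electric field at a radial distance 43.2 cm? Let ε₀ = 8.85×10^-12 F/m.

Take a coaxial cylindrical Gaussian surface of radius r = 43.2 cm and length L.
Q_enc = λL, so λ_enc = 4.90×10^-6 C/m.
By Gauss's law (flux through the curved wall only), E·2πrL = λ_enc L/ε₀.
E = |λ_enc|/(2πε₀r) = (4.90×10^-6)/(2π·8.85×10^-12·0.432) = 2.04×10^5 N/C.

2.04×10^5 N/C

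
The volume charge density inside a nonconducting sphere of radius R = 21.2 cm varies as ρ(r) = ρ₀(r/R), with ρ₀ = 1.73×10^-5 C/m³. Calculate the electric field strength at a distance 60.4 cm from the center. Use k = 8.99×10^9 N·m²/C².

Use a concentric Gaussian sphere at r = 60.4 cm (r > R, all charge enclosed).
Q_enc = 4π ∫₀^R ρ₀(r'/R)^1 r'² dr' = 4πρ₀R³/4 = 5.178×10^-7 C.
By Gauss's law, ∮E·dA = E·4πr² = Q_enc/ε₀.
E = k|Q_enc|/r² = (8.99×10^9)(5.178×10^-7)/(0.604)² = 1.28e4 N/C.

|E| = 1.28×10^4 V/m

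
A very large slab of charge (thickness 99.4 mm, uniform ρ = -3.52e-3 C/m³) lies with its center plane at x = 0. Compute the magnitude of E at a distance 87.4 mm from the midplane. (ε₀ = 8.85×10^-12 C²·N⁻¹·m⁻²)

The point |x| = 87.4 mm lies outside the slab (half-thickness 0.0497 m). A symmetric pillbox spanning the full slab encloses Q_enc = ρ·d·A.
Flux = 2EA ⇒ E = |ρ|d/(2ε₀), independent of distance outside.
E = (3.52×10^-3)(0.0994)/(2·8.85×10^-12) = 1.98×10^7 N/C.

E ≈ 1.98×10^7 N/C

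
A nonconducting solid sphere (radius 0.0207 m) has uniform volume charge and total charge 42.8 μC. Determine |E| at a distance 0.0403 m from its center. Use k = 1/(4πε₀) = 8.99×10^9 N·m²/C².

Use a concentric Gaussian sphere at r = 0.0403 m (r > R, so the entire charge is enclosed).
Q_enc = 42.8 μC = 4.28×10^-5 C.
Gauss's law: E·4πr² = Q_enc/ε₀.
E = k|Q_enc|/r² = (8.99×10^9)(4.28e-5)/(0.0403)² = 2.37×10^8 N/C.

|E| = 2.37×10^8 N/C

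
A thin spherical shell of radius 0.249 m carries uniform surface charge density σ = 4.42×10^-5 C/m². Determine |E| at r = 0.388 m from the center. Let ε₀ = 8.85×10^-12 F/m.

Symmetry ⇒ E = E(r) r̂. Gaussian sphere of radius r = 0.388 m (r > 0.249 m).
The entire shell is enclosed: Q_enc = σ·4πR² = (4.42×10^-5)·4π·(0.249)² = 3.444e-5 C.
Since E is radial and uniform over the Gaussian sphere, Φ = E·4πr² = Q_enc/ε₀.
E = |Q_enc|/(4πε₀r²) = (3.444×10^-5)/(4π·8.85×10^-12·(0.388)²) = 2.06e6 N/C.

2.06×10^6 V/m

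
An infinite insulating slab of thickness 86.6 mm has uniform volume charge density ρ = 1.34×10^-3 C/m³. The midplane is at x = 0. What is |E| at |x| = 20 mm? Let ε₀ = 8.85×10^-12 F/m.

|E| ≈ 3.03×10^6 V/m

By symmetry E is perpendicular to the slab. A Gaussian pillbox from −20 mm to +20 mm (face area A) lies entirely within the slab.
Q_enc = ρ·(2x)·A and flux = 2EA, so 2EA = 2ρxA/ε₀ ⇒ E = |ρ|x/ε₀.
E = (1.34×10^-3)(0.02)/(8.85×10^-12) = 3.03×10^6 N/C.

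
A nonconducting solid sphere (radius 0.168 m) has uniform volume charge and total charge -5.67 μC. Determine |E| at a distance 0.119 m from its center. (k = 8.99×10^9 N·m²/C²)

Take a concentric spherical Gaussian surface of radius r = 0.119 m (r < R).
For a uniform sphere the enclosed fraction is (r/R)³, so Q_enc = (-5.67 μC)(0.119/0.168)³ = -2.015×10^-6 C.
Applying ∮E·dA = Q_enc/ε₀ with Φ = E(4πr²):
E = k|Q_enc|/r² = (8.99×10^9)(2.015×10^-6)/(0.119)² = 1.28×10^6 N/C.

E ≈ 1.28×10^6 N/C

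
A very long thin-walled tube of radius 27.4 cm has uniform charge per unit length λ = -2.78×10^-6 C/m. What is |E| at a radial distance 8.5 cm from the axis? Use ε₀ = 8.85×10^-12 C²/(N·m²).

Choose a coaxial cylinder of radius r = 8.5 cm (arbitrary length L) as the Gaussian surface (r < 27.4 cm, inside the shell).
No charge is enclosed, so Gauss's law gives E·2πrL = 0 ⇒ E = 0.

|E| = 0 N/C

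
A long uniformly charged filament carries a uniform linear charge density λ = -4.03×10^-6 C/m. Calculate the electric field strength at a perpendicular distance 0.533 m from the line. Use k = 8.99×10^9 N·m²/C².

By cylindrical symmetry E is radial; use a coaxial Gaussian cylinder of radius 0.533 m and length L.
Q_enc = λL, so λ_enc = -4.03×10^-6 C/m.
By Gauss's law (flux through the curved wall only), E·2πrL = λ_enc L/ε₀.
E = 2k|λ_enc|/r = 2(8.99×10^9)(4.03×10^-6)/(0.533) = 1.36×10^5 N/C.

1.36×10^5 N/C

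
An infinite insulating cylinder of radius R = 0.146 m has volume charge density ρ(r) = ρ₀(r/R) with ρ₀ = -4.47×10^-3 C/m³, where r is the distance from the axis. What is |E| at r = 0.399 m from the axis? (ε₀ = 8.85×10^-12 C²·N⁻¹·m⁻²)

E ≈ 8.99×10^6 V/m

By cylindrical symmetry E is radial; use a coaxial Gaussian cylinder of radius 0.399 m and length L (r > R, full charge per length enclosed).
λ_enc = 2π ∫₀^R ρ₀(r'/R)^1 r' dr' = 2πρ₀R²/3 = -1.996e-4 C/m.
Since E is radial and uniform over the curved surface, Φ = E·2πrL = Q_enc/ε₀ = λ_enc L/ε₀.
E = |λ_enc|/(2πε₀r) = (1.996×10^-4)/(2π·8.85×10^-12·0.399) = 8.99e6 N/C.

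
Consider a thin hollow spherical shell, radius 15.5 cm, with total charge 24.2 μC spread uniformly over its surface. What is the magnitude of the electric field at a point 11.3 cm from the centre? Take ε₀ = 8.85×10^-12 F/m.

|E| = 0 V/m

Symmetry ⇒ E = E(r) r̂. Gaussian sphere of radius r = 11.3 cm (inside the shell, r < 15.5 cm).
All the charge is outside the Gaussian surface: Q_enc = 0, hence E = 0 everywhere inside the shell.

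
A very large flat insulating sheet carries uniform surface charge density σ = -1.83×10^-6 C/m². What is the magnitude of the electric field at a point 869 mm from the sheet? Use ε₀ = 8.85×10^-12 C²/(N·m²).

Choose a cylindrical pillbox piercing the sheet, end faces (area A) parallel to it.
Flux Φ = 2EA and Q_enc = σA, so 2EA = σA/ε₀ ⇒ E = |σ|/(2ε₀), independent of distance.
E = |σ|/(2ε₀) = (1.83×10^-6)/(2·8.85×10^-12) = 1.03×10^5 N/C.

|E| ≈ 1.03e5 N/C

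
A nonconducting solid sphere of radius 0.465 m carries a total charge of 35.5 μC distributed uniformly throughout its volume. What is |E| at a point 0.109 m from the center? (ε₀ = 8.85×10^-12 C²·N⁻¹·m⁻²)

|E| ≈ 3.46×10^5 N/C

Use a concentric Gaussian sphere at r = 0.109 m (r < R).
For a uniform sphere the enclosed fraction is (r/R)³, so Q_enc = (35.5 μC)(0.109/0.465)³ = 4.572×10^-7 C.
Gauss's law: E·4πr² = Q_enc/ε₀.
E = |Q_enc|/(4πε₀r²) = (4.572e-7)/(4π·8.85×10^-12·(0.109)²) = 3.46×10^5 N/C.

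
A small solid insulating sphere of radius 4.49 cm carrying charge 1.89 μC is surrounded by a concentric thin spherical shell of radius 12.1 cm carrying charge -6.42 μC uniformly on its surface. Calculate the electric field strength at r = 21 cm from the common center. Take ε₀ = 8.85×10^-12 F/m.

By spherical symmetry E is radial; choose a Gaussian sphere of radius r = 21 cm (r > 12.1 cm, enclosing both).
Q_enc = (1.89 μC) + (-6.42 μC) = -4.53×10^-6 C.
Gauss's law: E·4πr² = Q_enc/ε₀.
E = |Q_enc|/(4πε₀r²) = (4.53e-6)/(4π·8.85×10^-12·(0.21)²) = 9.24×10^5 N/C.

9.24×10^5 N/C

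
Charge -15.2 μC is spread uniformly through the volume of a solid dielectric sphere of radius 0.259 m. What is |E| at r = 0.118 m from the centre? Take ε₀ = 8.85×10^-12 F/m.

|E| ≈ 9.28×10^5 N/C

Symmetry ⇒ E = E(r) r̂. Gaussian sphere of radius r = 0.118 m (r < R).
Only the charge within r is enclosed: Q_enc = Q·(r/R)³ = (-15.2 μC)·(0.118 m/0.259 m)³ = -1.437×10^-6 C.
Since E is radial and uniform over the Gaussian sphere, Φ = E·4πr² = Q_enc/ε₀.
E = |Q_enc|/(4πε₀r²) = (1.437e-6)/(4π·8.85×10^-12·(0.118)²) = 9.28×10^5 N/C.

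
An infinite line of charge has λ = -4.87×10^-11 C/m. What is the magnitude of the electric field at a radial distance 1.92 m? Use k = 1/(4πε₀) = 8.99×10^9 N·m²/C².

E = 0.456 V/m

By cylindrical symmetry E is radial; use a coaxial Gaussian cylinder of radius 1.92 m and length L.
Q_enc = λL, so λ_enc = -4.87×10^-11 C/m.
Gauss's law: E·2πrL = λ_enc L/ε₀.
E = 2k|λ_enc|/r = 2(8.99×10^9)(4.87×10^-11)/(1.92) = 0.456 N/C.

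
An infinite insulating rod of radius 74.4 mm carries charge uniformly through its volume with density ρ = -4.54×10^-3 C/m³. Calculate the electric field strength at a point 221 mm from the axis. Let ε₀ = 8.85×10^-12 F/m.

|E| ≈ 6.42×10^6 N/C

Choose a coaxial cylinder of radius r = 221 mm (arbitrary length L) as the Gaussian surface (r > 74.4 mm, full cross-section enclosed).
λ_enc = ρ·πR² = (-4.54×10^-3)π(0.0744)² = -7.895×10^-5 C/m.
Since E is radial and uniform over the curved surface, Φ = E·2πrL = Q_enc/ε₀ = λ_enc L/ε₀.
E = |λ_enc|/(2πε₀r) = (7.895×10^-5)/(2π·8.85×10^-12·0.221) = 6.42×10^6 N/C.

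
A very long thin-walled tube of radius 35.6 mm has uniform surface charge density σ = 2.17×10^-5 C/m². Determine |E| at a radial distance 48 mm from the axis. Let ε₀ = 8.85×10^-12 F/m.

|E| ≈ 1.82×10^6 V/m

Take a coaxial cylindrical Gaussian surface of radius r = 48 mm and length L (r > 35.6 mm).
The whole shell is enclosed: λ_enc = σ·2πR = (2.17×10^-5)·2π·(0.0356) = 4.854×10^-6 C/m.
Applying ∮E·dA = Q_enc/ε₀ with the end caps contributing no flux:
E = |λ_enc|/(2πε₀r) = (4.854×10^-6)/(2π·8.85×10^-12·0.048) = 1.82×10^6 N/C.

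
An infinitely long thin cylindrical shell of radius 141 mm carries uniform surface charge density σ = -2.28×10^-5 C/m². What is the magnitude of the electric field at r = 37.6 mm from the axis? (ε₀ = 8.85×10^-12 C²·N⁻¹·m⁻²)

Choose a coaxial cylinder of radius r = 37.6 mm (arbitrary length L) as the Gaussian surface (r < 141 mm, inside the shell).
All the surface charge lies outside this cylinder: Q_enc = 0, hence E = 0.

E = 0 (no enclosed charge)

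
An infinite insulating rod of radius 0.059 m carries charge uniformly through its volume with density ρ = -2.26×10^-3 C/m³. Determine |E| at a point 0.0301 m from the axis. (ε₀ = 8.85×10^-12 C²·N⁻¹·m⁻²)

E ≈ 3.84×10^6 V/m

By cylindrical symmetry E is radial; use a coaxial Gaussian cylinder of radius 0.0301 m and length L (r < R).
Charge inside radius r per length L is ρ·πr²·L, so λ_enc = ρπr² = -6.433e-6 C/m.
Since E is radial and uniform over the curved surface, Φ = E·2πrL = Q_enc/ε₀ = λ_enc L/ε₀.
E = |λ_enc|/(2πε₀r) = (6.433e-6)/(2π·8.85×10^-12·0.0301) = 3.84×10^6 N/C.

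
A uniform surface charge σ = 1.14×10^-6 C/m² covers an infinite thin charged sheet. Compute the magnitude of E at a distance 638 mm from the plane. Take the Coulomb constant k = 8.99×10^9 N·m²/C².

By planar symmetry E is perpendicular to the sheet and uniform; use a Gaussian pillbox with flat faces of area A on each side of the sheet.
Flux Φ = 2EA and Q_enc = σA, so 2EA = σA/ε₀ ⇒ E = |σ|/(2ε₀), independent of distance.
E = 2πk|σ| = 2π(8.99×10^9)(1.14e-6) = 6.44e4 N/C.

E ≈ 6.44e4 N/C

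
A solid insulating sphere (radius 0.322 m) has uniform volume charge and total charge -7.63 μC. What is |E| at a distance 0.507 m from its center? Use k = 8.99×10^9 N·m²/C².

|E| ≈ 2.67e5 V/m

Use a concentric Gaussian sphere at r = 0.507 m (r > R, so the entire charge is enclosed).
Q_enc = -7.63 μC = -7.63e-6 C.
Applying ∮E·dA = Q_enc/ε₀ with Φ = E(4πr²):
E = k|Q_enc|/r² = (8.99×10^9)(7.63×10^-6)/(0.507)² = 2.67×10^5 N/C.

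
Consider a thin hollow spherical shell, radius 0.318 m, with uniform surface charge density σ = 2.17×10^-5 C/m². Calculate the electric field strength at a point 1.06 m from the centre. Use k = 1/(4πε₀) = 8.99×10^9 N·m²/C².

E = 2.21×10^5 N/C

Symmetry ⇒ E = E(r) r̂. Gaussian sphere of radius r = 1.06 m (r > 0.318 m).
The entire shell is enclosed: Q_enc = σ·4πR² = (2.17e-5)·4π·(0.318)² = 2.758×10^-5 C.
By Gauss's law, ∮E·dA = E·4πr² = Q_enc/ε₀.
E = k|Q_enc|/r² = (8.99×10^9)(2.758×10^-5)/(1.06)² = 2.21e5 N/C.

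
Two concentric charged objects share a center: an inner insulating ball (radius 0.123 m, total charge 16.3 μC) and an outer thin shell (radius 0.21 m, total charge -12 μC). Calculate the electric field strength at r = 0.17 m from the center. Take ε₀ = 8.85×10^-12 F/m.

E ≈ 5.07e6 N/C

Take a concentric spherical Gaussian surface of radius r = 0.17 m (between the bodies, 0.123 m < r < 0.21 m).
Only the inner charge is enclosed; the outer shell contributes nothing inside itself. Q_enc = 16.3 μC = 1.63e-5 C.
Since E is radial and uniform over the Gaussian sphere, Φ = E·4πr² = Q_enc/ε₀.
E = |Q_enc|/(4πε₀r²) = (1.63e-5)/(4π·8.85×10^-12·(0.17)²) = 5.07e6 N/C.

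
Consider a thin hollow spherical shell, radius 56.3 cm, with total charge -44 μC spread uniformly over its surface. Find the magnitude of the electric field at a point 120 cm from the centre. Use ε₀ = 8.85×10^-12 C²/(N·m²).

By spherical symmetry E is radial; choose a Gaussian sphere of radius r = 120 cm (r > 56.3 cm).
The entire shell is enclosed: Q_enc = -4.40e-5 C.
Since E is radial and uniform over the Gaussian sphere, Φ = E·4πr² = Q_enc/ε₀.
E = |Q_enc|/(4πε₀r²) = (4.40×10^-5)/(4π·8.85×10^-12·(1.2)²) = 2.75e5 N/C.

|E| = 2.75×10^5 N/C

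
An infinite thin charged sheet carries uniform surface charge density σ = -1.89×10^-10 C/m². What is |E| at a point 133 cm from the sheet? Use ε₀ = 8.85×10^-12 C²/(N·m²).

10.7 V/m

The symmetry is planar: E is normal to the sheet and the same magnitude on both sides. Take a pillbox straddling the sheet with end-cap area A.
Only the two end caps contribute flux: Φ = 2EA. With Q_enc = σA, Gauss's law gives E = |σ|/(2ε₀).
E = |σ|/(2ε₀) = (1.89×10^-10)/(2·8.85×10^-12) = 10.7 N/C.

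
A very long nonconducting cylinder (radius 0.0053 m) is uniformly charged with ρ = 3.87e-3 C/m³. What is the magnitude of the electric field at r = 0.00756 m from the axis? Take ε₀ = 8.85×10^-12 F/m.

Choose a coaxial cylinder of radius r = 0.00756 m (arbitrary length L) as the Gaussian surface (r > 0.0053 m, full cross-section enclosed).
λ_enc = ρ·πR² = (3.87×10^-3)π(0.0053)² = 3.415×10^-7 C/m.
Gauss's law: E·2πrL = λ_enc L/ε₀.
E = |λ_enc|/(2πε₀r) = (3.415×10^-7)/(2π·8.85×10^-12·0.00756) = 8.12×10^5 N/C.

E ≈ 8.12×10^5 N/C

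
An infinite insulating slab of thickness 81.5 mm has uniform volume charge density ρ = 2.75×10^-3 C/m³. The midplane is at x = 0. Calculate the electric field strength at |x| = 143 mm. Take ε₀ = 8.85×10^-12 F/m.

The point |x| = 143 mm lies outside the slab (half-thickness 0.04075 m). A symmetric pillbox spanning the full slab encloses Q_enc = ρ·d·A.
Flux = 2EA ⇒ E = |ρ|d/(2ε₀), independent of distance outside.
E = (2.75×10^-3)(0.0815)/(2·8.85×10^-12) = 1.27×10^7 N/C.

|E| ≈ 1.27×10^7 N/C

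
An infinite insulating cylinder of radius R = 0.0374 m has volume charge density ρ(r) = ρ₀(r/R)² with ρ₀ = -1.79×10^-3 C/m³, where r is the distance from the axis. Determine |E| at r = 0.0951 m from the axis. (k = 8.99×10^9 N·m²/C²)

E ≈ 7.44e5 N/C

By cylindrical symmetry E is radial; use a coaxial Gaussian cylinder of radius 0.0951 m and length L (r > R, full charge per length enclosed).
λ_enc = 2π ∫₀^R ρ₀(r'/R)^2 r' dr' = 2πρ₀R²/4 = -3.933×10^-6 C/m.
Gauss's law: E·2πrL = λ_enc L/ε₀.
E = 2k|λ_enc|/r = 2(8.99×10^9)(3.933×10^-6)/(0.0951) = 7.44e5 N/C.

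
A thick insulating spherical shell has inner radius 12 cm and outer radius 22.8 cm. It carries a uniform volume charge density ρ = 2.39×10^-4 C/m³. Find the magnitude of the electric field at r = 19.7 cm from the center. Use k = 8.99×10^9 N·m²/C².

E = 1.37e6 N/C

Take a concentric spherical Gaussian surface of radius r = 19.7 cm (within the shell material, 12 cm < r < 22.8 cm).
Enclosed charge is the volume from a to r: Q_enc = (4π/3)ρ(r³ − a³) = 5.924e-6 C.
Since E is radial and uniform over the Gaussian sphere, Φ = E·4πr² = Q_enc/ε₀.
E = k|Q_enc|/r² = (8.99×10^9)(5.924e-6)/(0.197)² = 1.37×10^6 N/C.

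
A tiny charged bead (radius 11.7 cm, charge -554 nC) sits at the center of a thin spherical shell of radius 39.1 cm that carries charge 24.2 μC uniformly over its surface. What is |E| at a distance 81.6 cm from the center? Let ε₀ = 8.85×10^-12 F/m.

E ≈ 3.19×10^5 N/C

By spherical symmetry E is radial; choose a Gaussian sphere of radius r = 81.6 cm (r > 39.1 cm, enclosing both).
Q_enc = (-554 nC) + (24.2 μC) = 2.365e-5 C.
Gauss's law: E·4πr² = Q_enc/ε₀.
E = |Q_enc|/(4πε₀r²) = (2.365×10^-5)/(4π·8.85×10^-12·(0.816)²) = 3.19e5 N/C.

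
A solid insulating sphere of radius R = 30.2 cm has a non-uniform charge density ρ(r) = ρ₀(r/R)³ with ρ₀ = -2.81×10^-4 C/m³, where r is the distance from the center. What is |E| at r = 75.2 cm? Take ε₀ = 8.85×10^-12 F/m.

By spherical symmetry E is radial; choose a Gaussian sphere of radius r = 75.2 cm (r > R, all charge enclosed).
Q_enc = 4π ∫₀^R ρ₀(r'/R)^3 r'² dr' = 4πρ₀R³/6 = -1.621×10^-5 C.
By Gauss's law, ∮E·dA = E·4πr² = Q_enc/ε₀.
E = |Q_enc|/(4πε₀r²) = (1.621×10^-5)/(4π·8.85×10^-12·(0.752)²) = 2.58×10^5 N/C.

E ≈ 2.58×10^5 N/C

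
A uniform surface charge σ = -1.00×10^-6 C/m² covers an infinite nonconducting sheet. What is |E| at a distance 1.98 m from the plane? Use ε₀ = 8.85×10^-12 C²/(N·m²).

By planar symmetry E is perpendicular to the sheet and uniform; use a Gaussian pillbox with flat faces of area A on each side of the sheet.
Only the two end caps contribute flux: Φ = 2EA. With Q_enc = σA, Gauss's law gives E = |σ|/(2ε₀).
E = |σ|/(2ε₀) = (1.00e-6)/(2·8.85×10^-12) = 5.65e4 N/C.

|E| = 5.65×10^4 N/C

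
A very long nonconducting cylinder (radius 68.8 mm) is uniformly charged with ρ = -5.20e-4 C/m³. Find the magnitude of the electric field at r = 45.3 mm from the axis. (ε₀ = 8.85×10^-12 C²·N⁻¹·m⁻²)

|E| ≈ 1.33×10^6 N/C

Coaxial Gaussian cylinder, radius r = 45.3 mm, length L (r < R).
Enclosed charge per unit length: λ_enc = ρ·πr² = (-5.20e-4)π(0.0453)² = -3.352×10^-6 C/m.
Since E is radial and uniform over the curved surface, Φ = E·2πrL = Q_enc/ε₀ = λ_enc L/ε₀.
E = |λ_enc|/(2πε₀r) = (3.352×10^-6)/(2π·8.85×10^-12·0.0453) = 1.33×10^6 N/C.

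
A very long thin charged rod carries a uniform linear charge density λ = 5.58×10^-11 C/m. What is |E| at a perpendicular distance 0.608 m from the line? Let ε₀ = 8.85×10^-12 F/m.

1.65 N/C

Choose a coaxial cylinder of radius r = 0.608 m (arbitrary length L) as the Gaussian surface.
Q_enc = λL, so λ_enc = 5.58×10^-11 C/m.
By Gauss's law (flux through the curved wall only), E·2πrL = λ_enc L/ε₀.
E = |λ_enc|/(2πε₀r) = (5.58×10^-11)/(2π·8.85×10^-12·0.608) = 1.65 N/C.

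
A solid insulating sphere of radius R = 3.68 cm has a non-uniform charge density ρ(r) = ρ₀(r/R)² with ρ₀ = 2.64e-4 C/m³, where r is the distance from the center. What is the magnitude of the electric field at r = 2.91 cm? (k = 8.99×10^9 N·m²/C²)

|E| = 1.09e5 N/C

Symmetry ⇒ E = E(r) r̂. Gaussian sphere of radius r = 2.91 cm (r < R).
Integrate the density: Q_enc = 4π ∫₀^r ρ₀(r'/R)^2 r'² dr' = 4πρ₀ r^5/(5·R²) = 1.022e-8 C.
Since E is radial and uniform over the Gaussian sphere, Φ = E·4πr² = Q_enc/ε₀.
E = k|Q_enc|/r² = (8.99×10^9)(1.022×10^-8)/(0.0291)² = 1.09×10^5 N/C.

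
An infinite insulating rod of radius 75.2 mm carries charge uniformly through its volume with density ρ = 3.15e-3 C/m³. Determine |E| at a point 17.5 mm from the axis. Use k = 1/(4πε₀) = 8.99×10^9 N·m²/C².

E = 3.11×10^6 N/C

Choose a coaxial cylinder of radius r = 17.5 mm (arbitrary length L) as the Gaussian surface (r < R).
Charge inside radius r per length L is ρ·πr²·L, so λ_enc = ρπr² = 3.031×10^-6 C/m.
Applying ∮E·dA = Q_enc/ε₀ with the end caps contributing no flux:
E = 2k|λ_enc|/r = 2(8.99×10^9)(3.031e-6)/(0.0175) = 3.11×10^6 N/C.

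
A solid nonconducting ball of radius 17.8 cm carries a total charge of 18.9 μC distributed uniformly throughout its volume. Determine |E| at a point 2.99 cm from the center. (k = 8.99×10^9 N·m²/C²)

Take a concentric spherical Gaussian surface of radius r = 2.99 cm (r < R).
For a uniform sphere the enclosed fraction is (r/R)³, so Q_enc = (18.9 μC)(0.0299/0.178)³ = 8.958e-8 C.
By Gauss's law, ∮E·dA = E·4πr² = Q_enc/ε₀.
E = k|Q_enc|/r² = (8.99×10^9)(8.958×10^-8)/(0.0299)² = 9.01×10^5 N/C.

|E| = 9.01×10^5 N/C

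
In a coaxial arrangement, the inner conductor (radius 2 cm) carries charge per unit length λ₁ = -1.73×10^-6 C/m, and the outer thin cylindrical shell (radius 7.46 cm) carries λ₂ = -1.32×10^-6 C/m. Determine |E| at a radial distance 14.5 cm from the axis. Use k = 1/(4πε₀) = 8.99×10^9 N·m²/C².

Coaxial Gaussian cylinder, radius r = 14.5 cm, length L (r > 7.46 cm, enclosing both).
λ_enc = λ₁ + λ₂ = (-1.73×10^-6) + (-1.32e-6) = -3.05e-6 C/m.
Applying ∮E·dA = Q_enc/ε₀ with the end caps contributing no flux:
E = 2k|λ_enc|/r = 2(8.99×10^9)(3.05×10^-6)/(0.145) = 3.78×10^5 N/C.

|E| = 3.78×10^5 N/C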